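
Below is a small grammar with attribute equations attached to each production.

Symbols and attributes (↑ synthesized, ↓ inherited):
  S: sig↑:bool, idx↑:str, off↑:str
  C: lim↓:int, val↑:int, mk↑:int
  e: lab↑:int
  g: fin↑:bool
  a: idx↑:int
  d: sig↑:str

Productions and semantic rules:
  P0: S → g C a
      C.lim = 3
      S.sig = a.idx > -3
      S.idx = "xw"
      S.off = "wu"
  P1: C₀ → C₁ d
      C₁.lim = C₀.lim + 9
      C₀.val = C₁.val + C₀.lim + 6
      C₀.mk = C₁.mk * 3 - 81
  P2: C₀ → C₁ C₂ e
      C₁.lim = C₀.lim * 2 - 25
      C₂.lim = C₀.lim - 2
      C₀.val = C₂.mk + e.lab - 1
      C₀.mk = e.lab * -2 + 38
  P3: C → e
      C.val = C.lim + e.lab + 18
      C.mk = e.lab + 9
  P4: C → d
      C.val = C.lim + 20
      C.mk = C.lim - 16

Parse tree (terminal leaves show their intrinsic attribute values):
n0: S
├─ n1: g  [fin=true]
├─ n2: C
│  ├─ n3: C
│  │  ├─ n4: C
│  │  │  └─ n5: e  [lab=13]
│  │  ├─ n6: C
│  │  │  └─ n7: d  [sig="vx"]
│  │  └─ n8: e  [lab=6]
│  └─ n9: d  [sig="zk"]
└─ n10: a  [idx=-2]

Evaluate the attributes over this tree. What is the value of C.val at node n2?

1. n1.fin = true  [terminal]
2. n2.lim = 3  [3]
3. n3.lim = 12  [C₀.lim + 9]
4. n4.lim = -1  [C₀.lim * 2 - 25]
5. n5.lab = 13  [terminal]
6. n4.val = 30  [C.lim + e.lab + 18]
7. n4.mk = 22  [e.lab + 9]
8. n6.lim = 10  [C₀.lim - 2]
9. n7.sig = "vx"  [terminal]
10. n6.val = 30  [C.lim + 20]
11. n6.mk = -6  [C.lim - 16]
12. n8.lab = 6  [terminal]
13. n3.val = -1  [C₂.mk + e.lab - 1]
14. n3.mk = 26  [e.lab * -2 + 38]
15. n9.sig = "zk"  [terminal]
16. n2.val = 8  [C₁.val + C₀.lim + 6]
17. n2.mk = -3  [C₁.mk * 3 - 81]
18. n10.idx = -2  [terminal]
19. n0.sig = true  [a.idx > -3]
20. n0.idx = "xw"  ["xw"]
21. n0.off = "wu"  ["wu"]

8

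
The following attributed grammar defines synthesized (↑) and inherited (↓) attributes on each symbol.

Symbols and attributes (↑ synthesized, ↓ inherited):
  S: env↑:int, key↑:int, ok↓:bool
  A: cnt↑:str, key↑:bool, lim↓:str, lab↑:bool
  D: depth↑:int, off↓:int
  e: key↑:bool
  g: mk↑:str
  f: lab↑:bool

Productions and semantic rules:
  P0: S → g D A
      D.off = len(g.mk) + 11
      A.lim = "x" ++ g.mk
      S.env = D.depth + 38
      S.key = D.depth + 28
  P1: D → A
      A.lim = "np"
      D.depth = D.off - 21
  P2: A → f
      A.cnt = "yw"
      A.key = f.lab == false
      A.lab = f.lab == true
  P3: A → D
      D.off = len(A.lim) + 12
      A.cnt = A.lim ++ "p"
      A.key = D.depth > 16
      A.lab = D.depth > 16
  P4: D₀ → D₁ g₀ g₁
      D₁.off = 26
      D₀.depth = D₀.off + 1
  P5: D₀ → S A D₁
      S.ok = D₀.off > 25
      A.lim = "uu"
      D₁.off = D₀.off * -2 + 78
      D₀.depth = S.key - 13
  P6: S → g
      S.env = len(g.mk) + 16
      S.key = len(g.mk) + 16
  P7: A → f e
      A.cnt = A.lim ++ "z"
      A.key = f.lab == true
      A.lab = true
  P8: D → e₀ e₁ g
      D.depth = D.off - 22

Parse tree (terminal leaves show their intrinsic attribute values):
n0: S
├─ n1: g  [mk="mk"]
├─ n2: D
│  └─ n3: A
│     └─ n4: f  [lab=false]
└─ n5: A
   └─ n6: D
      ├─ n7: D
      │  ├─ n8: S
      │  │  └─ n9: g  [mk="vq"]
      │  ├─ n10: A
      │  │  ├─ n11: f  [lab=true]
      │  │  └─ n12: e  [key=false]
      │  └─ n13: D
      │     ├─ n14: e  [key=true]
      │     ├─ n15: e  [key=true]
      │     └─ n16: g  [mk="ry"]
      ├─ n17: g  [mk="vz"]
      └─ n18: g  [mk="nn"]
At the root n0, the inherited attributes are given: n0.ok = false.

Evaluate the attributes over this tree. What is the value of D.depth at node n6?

1. n0.ok = false  [given at root]
2. n1.mk = "mk"  [terminal]
3. n2.off = 13  [len(g.mk) + 11]
4. n3.lim = "np"  ["np"]
5. n4.lab = false  [terminal]
6. n3.cnt = "yw"  ["yw"]
7. n3.key = true  [f.lab == false]
8. n3.lab = false  [f.lab == true]
9. n2.depth = -8  [D.off - 21]
10. n5.lim = "xmk"  ["x" ++ g.mk]
11. n6.off = 15  [len(A.lim) + 12]
12. n7.off = 26  [26]
13. n8.ok = true  [D₀.off > 25]
14. n9.mk = "vq"  [terminal]
15. n8.env = 18  [len(g.mk) + 16]
16. n8.key = 18  [len(g.mk) + 16]
17. n10.lim = "uu"  ["uu"]
18. n11.lab = true  [terminal]
19. n12.key = false  [terminal]
20. n10.cnt = "uuz"  [A.lim ++ "z"]
21. n10.key = true  [f.lab == true]
22. n10.lab = true  [true]
23. n13.off = 26  [D₀.off * -2 + 78]
24. n14.key = true  [terminal]
25. n15.key = true  [terminal]
26. n16.mk = "ry"  [terminal]
27. n13.depth = 4  [D.off - 22]
28. n7.depth = 5  [S.key - 13]
29. n17.mk = "vz"  [terminal]
30. n18.mk = "nn"  [terminal]
31. n6.depth = 16  [D₀.off + 1]
32. n5.cnt = "xmkp"  [A.lim ++ "p"]
33. n5.key = false  [D.depth > 16]
34. n5.lab = false  [D.depth > 16]
35. n0.env = 30  [D.depth + 38]
36. n0.key = 20  [D.depth + 28]

16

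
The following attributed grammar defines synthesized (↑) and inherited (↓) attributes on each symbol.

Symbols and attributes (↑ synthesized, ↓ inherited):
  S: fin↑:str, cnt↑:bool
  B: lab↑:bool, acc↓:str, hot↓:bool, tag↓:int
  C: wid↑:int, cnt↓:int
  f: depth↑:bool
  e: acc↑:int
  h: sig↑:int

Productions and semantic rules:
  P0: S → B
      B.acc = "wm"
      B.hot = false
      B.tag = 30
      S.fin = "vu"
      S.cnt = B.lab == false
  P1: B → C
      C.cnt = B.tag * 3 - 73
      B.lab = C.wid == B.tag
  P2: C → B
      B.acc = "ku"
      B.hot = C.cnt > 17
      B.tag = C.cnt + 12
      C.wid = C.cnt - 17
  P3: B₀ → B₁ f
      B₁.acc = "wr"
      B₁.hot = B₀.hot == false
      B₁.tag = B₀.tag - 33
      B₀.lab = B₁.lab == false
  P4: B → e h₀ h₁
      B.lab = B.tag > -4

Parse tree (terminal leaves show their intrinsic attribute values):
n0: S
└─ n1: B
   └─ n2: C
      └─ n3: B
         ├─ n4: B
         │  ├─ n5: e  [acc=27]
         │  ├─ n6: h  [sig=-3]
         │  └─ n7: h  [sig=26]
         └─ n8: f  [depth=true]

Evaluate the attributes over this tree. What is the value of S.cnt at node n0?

1. n1.acc = "wm"  ["wm"]
2. n1.hot = false  [false]
3. n1.tag = 30  [30]
4. n2.cnt = 17  [B.tag * 3 - 73]
5. n3.acc = "ku"  ["ku"]
6. n3.hot = false  [C.cnt > 17]
7. n3.tag = 29  [C.cnt + 12]
8. n4.acc = "wr"  ["wr"]
9. n4.hot = true  [B₀.hot == false]
10. n4.tag = -4  [B₀.tag - 33]
11. n5.acc = 27  [terminal]
12. n6.sig = -3  [terminal]
13. n7.sig = 26  [terminal]
14. n4.lab = false  [B.tag > -4]
15. n8.depth = true  [terminal]
16. n3.lab = true  [B₁.lab == false]
17. n2.wid = 0  [C.cnt - 17]
18. n1.lab = false  [C.wid == B.tag]
19. n0.fin = "vu"  ["vu"]
20. n0.cnt = true  [B.lab == false]

true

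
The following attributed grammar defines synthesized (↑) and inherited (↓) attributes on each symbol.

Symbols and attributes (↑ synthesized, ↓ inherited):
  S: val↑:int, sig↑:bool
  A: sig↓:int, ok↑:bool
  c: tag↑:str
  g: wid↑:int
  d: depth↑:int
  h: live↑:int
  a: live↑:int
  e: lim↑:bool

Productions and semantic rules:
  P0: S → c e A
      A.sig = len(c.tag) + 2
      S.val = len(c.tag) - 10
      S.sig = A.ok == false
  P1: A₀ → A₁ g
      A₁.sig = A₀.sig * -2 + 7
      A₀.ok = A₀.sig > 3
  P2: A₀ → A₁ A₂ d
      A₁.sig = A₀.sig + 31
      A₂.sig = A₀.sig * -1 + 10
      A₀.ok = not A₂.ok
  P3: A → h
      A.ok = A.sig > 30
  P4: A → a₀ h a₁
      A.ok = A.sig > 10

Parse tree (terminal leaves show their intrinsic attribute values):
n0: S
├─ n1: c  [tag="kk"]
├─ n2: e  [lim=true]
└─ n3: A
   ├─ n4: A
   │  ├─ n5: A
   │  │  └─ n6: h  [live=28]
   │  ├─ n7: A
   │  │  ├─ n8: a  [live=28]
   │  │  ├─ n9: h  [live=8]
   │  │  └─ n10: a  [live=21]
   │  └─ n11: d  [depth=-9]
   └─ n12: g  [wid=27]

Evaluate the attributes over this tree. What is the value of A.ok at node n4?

1. n1.tag = "kk"  [terminal]
2. n2.lim = true  [terminal]
3. n3.sig = 4  [len(c.tag) + 2]
4. n4.sig = -1  [A₀.sig * -2 + 7]
5. n5.sig = 30  [A₀.sig + 31]
6. n6.live = 28  [terminal]
7. n5.ok = false  [A.sig > 30]
8. n7.sig = 11  [A₀.sig * -1 + 10]
9. n8.live = 28  [terminal]
10. n9.live = 8  [terminal]
11. n10.live = 21  [terminal]
12. n7.ok = true  [A.sig > 10]
13. n11.depth = -9  [terminal]
14. n4.ok = false  [not A₂.ok]
15. n12.wid = 27  [terminal]
16. n3.ok = true  [A₀.sig > 3]
17. n0.val = -8  [len(c.tag) - 10]
18. n0.sig = false  [A.ok == false]

false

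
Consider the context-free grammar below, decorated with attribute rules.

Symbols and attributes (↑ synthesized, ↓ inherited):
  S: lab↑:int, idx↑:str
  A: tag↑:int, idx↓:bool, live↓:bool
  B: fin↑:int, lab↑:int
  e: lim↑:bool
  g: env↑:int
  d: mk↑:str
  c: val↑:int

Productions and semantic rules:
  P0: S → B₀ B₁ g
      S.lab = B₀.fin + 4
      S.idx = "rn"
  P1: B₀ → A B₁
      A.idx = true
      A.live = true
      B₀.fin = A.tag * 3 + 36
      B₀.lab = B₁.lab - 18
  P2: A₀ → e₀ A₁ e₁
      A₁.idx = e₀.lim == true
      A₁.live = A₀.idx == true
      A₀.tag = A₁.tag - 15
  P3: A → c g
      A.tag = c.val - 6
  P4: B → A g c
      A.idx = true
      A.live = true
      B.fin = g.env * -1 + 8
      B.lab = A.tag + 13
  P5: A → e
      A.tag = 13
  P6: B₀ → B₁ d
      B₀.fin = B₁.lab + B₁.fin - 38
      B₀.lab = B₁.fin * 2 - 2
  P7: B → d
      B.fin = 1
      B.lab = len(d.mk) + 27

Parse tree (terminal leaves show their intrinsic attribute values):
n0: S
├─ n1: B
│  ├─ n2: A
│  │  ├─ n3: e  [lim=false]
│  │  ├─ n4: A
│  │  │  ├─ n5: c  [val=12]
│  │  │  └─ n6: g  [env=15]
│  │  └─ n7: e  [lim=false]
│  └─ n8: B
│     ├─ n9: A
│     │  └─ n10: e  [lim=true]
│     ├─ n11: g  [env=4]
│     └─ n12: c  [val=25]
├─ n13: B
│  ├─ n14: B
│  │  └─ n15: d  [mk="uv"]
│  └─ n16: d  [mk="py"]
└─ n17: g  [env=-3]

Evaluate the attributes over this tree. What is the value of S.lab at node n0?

13

1. n2.idx = true  [true]
2. n2.live = true  [true]
3. n3.lim = false  [terminal]
4. n4.idx = false  [e₀.lim == true]
5. n4.live = true  [A₀.idx == true]
6. n5.val = 12  [terminal]
7. n6.env = 15  [terminal]
8. n4.tag = 6  [c.val - 6]
9. n7.lim = false  [terminal]
10. n2.tag = -9  [A₁.tag - 15]
11. n9.idx = true  [true]
12. n9.live = true  [true]
13. n10.lim = true  [terminal]
14. n9.tag = 13  [13]
15. n11.env = 4  [terminal]
16. n12.val = 25  [terminal]
17. n8.fin = 4  [g.env * -1 + 8]
18. n8.lab = 26  [A.tag + 13]
19. n1.fin = 9  [A.tag * 3 + 36]
20. n1.lab = 8  [B₁.lab - 18]
21. n15.mk = "uv"  [terminal]
22. n14.fin = 1  [1]
23. n14.lab = 29  [len(d.mk) + 27]
24. n16.mk = "py"  [terminal]
25. n13.fin = -8  [B₁.lab + B₁.fin - 38]
26. n13.lab = 0  [B₁.fin * 2 - 2]
27. n17.env = -3  [terminal]
28. n0.lab = 13  [B₀.fin + 4]
29. n0.idx = "rn"  ["rn"]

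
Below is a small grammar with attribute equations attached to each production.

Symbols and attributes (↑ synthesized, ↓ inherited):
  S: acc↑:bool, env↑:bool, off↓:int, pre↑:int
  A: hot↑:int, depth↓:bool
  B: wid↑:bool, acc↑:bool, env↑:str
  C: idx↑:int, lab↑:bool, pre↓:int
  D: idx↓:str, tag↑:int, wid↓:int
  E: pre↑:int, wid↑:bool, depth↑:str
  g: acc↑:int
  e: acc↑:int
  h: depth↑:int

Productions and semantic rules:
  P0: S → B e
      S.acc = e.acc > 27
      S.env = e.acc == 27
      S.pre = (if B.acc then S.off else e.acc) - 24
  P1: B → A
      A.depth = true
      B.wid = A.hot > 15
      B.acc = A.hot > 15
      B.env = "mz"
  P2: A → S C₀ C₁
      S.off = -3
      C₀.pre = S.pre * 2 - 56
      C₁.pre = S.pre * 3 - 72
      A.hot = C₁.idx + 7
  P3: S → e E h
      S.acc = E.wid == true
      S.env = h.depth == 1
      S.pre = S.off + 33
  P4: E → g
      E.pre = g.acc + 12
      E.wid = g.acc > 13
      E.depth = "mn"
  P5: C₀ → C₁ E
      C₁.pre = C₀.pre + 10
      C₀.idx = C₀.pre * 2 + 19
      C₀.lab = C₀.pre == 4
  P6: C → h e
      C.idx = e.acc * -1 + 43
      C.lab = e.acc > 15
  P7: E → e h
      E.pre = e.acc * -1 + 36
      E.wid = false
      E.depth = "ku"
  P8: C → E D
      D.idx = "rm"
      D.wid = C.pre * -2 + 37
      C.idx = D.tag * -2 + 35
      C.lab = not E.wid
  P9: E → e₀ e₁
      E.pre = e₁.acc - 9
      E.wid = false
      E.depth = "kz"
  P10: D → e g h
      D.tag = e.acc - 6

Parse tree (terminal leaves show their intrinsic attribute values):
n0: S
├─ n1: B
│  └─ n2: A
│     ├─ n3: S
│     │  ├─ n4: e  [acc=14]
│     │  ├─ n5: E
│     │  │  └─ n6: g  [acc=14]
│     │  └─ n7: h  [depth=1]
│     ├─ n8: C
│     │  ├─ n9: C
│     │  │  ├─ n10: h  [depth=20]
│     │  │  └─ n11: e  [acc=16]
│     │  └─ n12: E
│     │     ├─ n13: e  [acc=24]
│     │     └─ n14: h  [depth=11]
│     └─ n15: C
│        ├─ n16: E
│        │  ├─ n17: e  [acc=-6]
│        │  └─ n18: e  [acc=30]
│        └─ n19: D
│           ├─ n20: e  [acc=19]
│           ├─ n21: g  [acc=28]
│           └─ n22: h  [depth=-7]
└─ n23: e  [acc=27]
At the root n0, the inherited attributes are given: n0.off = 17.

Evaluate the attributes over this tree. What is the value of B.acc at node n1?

true

1. n0.off = 17  [given at root]
2. n2.depth = true  [true]
3. n3.off = -3  [-3]
4. n4.acc = 14  [terminal]
5. n6.acc = 14  [terminal]
6. n5.pre = 26  [g.acc + 12]
7. n5.wid = true  [g.acc > 13]
8. n5.depth = "mn"  ["mn"]
9. n7.depth = 1  [terminal]
10. n3.acc = true  [E.wid == true]
11. n3.env = true  [h.depth == 1]
12. n3.pre = 30  [S.off + 33]
13. n8.pre = 4  [S.pre * 2 - 56]
14. n9.pre = 14  [C₀.pre + 10]
15. n10.depth = 20  [terminal]
16. n11.acc = 16  [terminal]
17. n9.idx = 27  [e.acc * -1 + 43]
18. n9.lab = true  [e.acc > 15]
19. n13.acc = 24  [terminal]
20. n14.depth = 11  [terminal]
21. n12.pre = 12  [e.acc * -1 + 36]
22. n12.wid = false  [false]
23. n12.depth = "ku"  ["ku"]
24. n8.idx = 27  [C₀.pre * 2 + 19]
25. n8.lab = true  [C₀.pre == 4]
26. n15.pre = 18  [S.pre * 3 - 72]
27. n17.acc = -6  [terminal]
28. n18.acc = 30  [terminal]
29. n16.pre = 21  [e₁.acc - 9]
30. n16.wid = false  [false]
31. n16.depth = "kz"  ["kz"]
32. n19.idx = "rm"  ["rm"]
33. n19.wid = 1  [C.pre * -2 + 37]
34. n20.acc = 19  [terminal]
35. n21.acc = 28  [terminal]
36. n22.depth = -7  [terminal]
37. n19.tag = 13  [e.acc - 6]
38. n15.idx = 9  [D.tag * -2 + 35]
39. n15.lab = true  [not E.wid]
40. n2.hot = 16  [C₁.idx + 7]
41. n1.wid = true  [A.hot > 15]
42. n1.acc = true  [A.hot > 15]
43. n1.env = "mz"  ["mz"]
44. n23.acc = 27  [terminal]
45. n0.acc = false  [e.acc > 27]
46. n0.env = true  [e.acc == 27]
47. n0.pre = -7  [(if B.acc then S.off else e.acc) - 24]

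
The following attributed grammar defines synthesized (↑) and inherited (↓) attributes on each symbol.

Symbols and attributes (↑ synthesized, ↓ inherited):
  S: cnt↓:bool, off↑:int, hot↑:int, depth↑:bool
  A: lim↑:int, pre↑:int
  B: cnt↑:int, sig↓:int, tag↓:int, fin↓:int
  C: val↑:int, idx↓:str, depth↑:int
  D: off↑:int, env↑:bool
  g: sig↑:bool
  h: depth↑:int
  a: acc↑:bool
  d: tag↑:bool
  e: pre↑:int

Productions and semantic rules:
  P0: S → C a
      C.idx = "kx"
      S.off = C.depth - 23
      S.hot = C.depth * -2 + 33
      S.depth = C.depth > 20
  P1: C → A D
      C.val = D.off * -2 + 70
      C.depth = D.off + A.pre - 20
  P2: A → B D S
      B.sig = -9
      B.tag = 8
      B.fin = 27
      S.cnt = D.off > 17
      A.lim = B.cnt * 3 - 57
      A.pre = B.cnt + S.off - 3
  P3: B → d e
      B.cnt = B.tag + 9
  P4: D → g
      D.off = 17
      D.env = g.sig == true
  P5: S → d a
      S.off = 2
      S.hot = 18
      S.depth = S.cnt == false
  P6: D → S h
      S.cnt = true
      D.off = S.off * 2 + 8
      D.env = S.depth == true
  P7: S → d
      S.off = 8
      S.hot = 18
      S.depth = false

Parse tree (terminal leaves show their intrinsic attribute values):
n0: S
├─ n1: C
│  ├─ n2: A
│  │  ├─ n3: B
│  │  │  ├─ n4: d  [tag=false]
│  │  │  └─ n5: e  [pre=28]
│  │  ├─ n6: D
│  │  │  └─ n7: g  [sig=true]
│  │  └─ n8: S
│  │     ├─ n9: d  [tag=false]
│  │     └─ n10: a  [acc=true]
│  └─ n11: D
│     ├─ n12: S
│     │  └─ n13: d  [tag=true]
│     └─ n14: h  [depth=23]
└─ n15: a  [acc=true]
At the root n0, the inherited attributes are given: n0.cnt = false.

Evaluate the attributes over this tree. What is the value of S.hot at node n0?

-7

1. n0.cnt = false  [given at root]
2. n1.idx = "kx"  ["kx"]
3. n3.sig = -9  [-9]
4. n3.tag = 8  [8]
5. n3.fin = 27  [27]
6. n4.tag = false  [terminal]
7. n5.pre = 28  [terminal]
8. n3.cnt = 17  [B.tag + 9]
9. n7.sig = true  [terminal]
10. n6.off = 17  [17]
11. n6.env = true  [g.sig == true]
12. n8.cnt = false  [D.off > 17]
13. n9.tag = false  [terminal]
14. n10.acc = true  [terminal]
15. n8.off = 2  [2]
16. n8.hot = 18  [18]
17. n8.depth = true  [S.cnt == false]
18. n2.lim = -6  [B.cnt * 3 - 57]
19. n2.pre = 16  [B.cnt + S.off - 3]
20. n12.cnt = true  [true]
21. n13.tag = true  [terminal]
22. n12.off = 8  [8]
23. n12.hot = 18  [18]
24. n12.depth = false  [false]
25. n14.depth = 23  [terminal]
26. n11.off = 24  [S.off * 2 + 8]
27. n11.env = false  [S.depth == true]
28. n1.val = 22  [D.off * -2 + 70]
29. n1.depth = 20  [D.off + A.pre - 20]
30. n15.acc = true  [terminal]
31. n0.off = -3  [C.depth - 23]
32. n0.hot = -7  [C.depth * -2 + 33]
33. n0.depth = false  [C.depth > 20]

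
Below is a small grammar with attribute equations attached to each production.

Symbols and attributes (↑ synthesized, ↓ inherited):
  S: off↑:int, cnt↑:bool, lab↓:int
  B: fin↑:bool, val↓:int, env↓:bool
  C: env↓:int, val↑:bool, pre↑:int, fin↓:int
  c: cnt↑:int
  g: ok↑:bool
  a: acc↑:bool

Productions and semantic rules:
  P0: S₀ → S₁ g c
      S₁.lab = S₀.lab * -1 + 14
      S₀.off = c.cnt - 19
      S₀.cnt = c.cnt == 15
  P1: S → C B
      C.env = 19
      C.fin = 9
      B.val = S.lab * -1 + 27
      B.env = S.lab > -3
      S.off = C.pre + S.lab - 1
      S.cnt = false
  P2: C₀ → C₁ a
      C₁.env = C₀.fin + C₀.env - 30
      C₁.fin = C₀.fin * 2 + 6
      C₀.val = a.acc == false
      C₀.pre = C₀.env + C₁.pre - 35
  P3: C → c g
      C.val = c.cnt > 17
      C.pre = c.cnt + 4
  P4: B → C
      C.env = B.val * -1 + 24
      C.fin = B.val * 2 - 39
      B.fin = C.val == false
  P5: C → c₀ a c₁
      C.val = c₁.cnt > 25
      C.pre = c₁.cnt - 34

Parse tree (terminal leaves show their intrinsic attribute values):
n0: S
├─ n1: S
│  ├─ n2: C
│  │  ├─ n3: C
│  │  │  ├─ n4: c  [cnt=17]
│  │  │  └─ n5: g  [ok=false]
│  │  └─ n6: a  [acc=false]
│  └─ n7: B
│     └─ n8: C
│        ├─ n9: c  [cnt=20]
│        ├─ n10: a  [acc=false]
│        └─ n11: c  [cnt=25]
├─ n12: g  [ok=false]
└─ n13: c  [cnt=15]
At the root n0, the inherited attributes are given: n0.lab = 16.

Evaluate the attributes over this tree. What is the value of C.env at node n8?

1. n0.lab = 16  [given at root]
2. n1.lab = -2  [S₀.lab * -1 + 14]
3. n2.env = 19  [19]
4. n2.fin = 9  [9]
5. n3.env = -2  [C₀.fin + C₀.env - 30]
6. n3.fin = 24  [C₀.fin * 2 + 6]
7. n4.cnt = 17  [terminal]
8. n5.ok = false  [terminal]
9. n3.val = false  [c.cnt > 17]
10. n3.pre = 21  [c.cnt + 4]
11. n6.acc = false  [terminal]
12. n2.val = true  [a.acc == false]
13. n2.pre = 5  [C₀.env + C₁.pre - 35]
14. n7.val = 29  [S.lab * -1 + 27]
15. n7.env = true  [S.lab > -3]
16. n8.env = -5  [B.val * -1 + 24]
17. n8.fin = 19  [B.val * 2 - 39]
18. n9.cnt = 20  [terminal]
19. n10.acc = false  [terminal]
20. n11.cnt = 25  [terminal]
21. n8.val = false  [c₁.cnt > 25]
22. n8.pre = -9  [c₁.cnt - 34]
23. n7.fin = true  [C.val == false]
24. n1.off = 2  [C.pre + S.lab - 1]
25. n1.cnt = false  [false]
26. n12.ok = false  [terminal]
27. n13.cnt = 15  [terminal]
28. n0.off = -4  [c.cnt - 19]
29. n0.cnt = true  [c.cnt == 15]

-5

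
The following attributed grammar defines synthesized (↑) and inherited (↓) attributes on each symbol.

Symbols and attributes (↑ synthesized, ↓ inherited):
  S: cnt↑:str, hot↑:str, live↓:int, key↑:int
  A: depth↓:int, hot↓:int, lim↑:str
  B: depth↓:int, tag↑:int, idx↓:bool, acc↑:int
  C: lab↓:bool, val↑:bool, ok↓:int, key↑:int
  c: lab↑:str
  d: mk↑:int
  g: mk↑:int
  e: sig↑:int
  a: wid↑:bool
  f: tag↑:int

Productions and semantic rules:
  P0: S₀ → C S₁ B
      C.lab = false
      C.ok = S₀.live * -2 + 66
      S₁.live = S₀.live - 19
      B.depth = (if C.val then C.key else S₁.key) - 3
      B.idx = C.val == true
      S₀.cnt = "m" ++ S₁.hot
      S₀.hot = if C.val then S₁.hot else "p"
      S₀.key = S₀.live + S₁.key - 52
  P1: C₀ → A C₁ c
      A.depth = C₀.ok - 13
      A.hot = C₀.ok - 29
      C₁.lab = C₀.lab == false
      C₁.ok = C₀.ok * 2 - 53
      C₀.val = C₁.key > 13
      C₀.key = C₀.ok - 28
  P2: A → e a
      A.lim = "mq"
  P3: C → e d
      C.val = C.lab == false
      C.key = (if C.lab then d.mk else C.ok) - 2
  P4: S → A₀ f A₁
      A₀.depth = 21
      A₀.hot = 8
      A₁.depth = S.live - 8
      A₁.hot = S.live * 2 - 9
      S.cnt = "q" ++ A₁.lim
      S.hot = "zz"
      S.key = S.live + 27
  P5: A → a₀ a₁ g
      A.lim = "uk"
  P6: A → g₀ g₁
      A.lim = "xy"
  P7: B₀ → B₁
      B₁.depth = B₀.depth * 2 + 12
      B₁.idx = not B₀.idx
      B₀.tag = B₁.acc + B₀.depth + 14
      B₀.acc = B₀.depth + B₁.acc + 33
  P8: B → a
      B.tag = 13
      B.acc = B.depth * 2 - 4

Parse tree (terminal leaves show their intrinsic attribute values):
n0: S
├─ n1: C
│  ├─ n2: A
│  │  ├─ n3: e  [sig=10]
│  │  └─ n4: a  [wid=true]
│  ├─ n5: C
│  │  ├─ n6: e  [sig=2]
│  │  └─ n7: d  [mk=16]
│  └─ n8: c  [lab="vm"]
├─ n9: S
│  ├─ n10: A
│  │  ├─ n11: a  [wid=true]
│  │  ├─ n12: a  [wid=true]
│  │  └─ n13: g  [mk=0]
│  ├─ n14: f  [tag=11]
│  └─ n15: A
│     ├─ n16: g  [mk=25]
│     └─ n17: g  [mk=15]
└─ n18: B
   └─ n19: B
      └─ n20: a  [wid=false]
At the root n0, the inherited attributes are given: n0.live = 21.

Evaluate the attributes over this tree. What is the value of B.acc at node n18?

1. n0.live = 21  [given at root]
2. n1.lab = false  [false]
3. n1.ok = 24  [S₀.live * -2 + 66]
4. n2.depth = 11  [C₀.ok - 13]
5. n2.hot = -5  [C₀.ok - 29]
6. n3.sig = 10  [terminal]
7. n4.wid = true  [terminal]
8. n2.lim = "mq"  ["mq"]
9. n5.lab = true  [C₀.lab == false]
10. n5.ok = -5  [C₀.ok * 2 - 53]
11. n6.sig = 2  [terminal]
12. n7.mk = 16  [terminal]
13. n5.val = false  [C.lab == false]
14. n5.key = 14  [(if C.lab then d.mk else C.ok) - 2]
15. n8.lab = "vm"  [terminal]
16. n1.val = true  [C₁.key > 13]
17. n1.key = -4  [C₀.ok - 28]
18. n9.live = 2  [S₀.live - 19]
19. n10.depth = 21  [21]
20. n10.hot = 8  [8]
21. n11.wid = true  [terminal]
22. n12.wid = true  [terminal]
23. n13.mk = 0  [terminal]
24. n10.lim = "uk"  ["uk"]
25. n14.tag = 11  [terminal]
26. n15.depth = -6  [S.live - 8]
27. n15.hot = -5  [S.live * 2 - 9]
28. n16.mk = 25  [terminal]
29. n17.mk = 15  [terminal]
30. n15.lim = "xy"  ["xy"]
31. n9.cnt = "qxy"  ["q" ++ A₁.lim]
32. n9.hot = "zz"  ["zz"]
33. n9.key = 29  [S.live + 27]
34. n18.depth = -7  [(if C.val then C.key else S₁.key) - 3]
35. n18.idx = true  [C.val == true]
36. n19.depth = -2  [B₀.depth * 2 + 12]
37. n19.idx = false  [not B₀.idx]
38. n20.wid = false  [terminal]
39. n19.tag = 13  [13]
40. n19.acc = -8  [B.depth * 2 - 4]
41. n18.tag = -1  [B₁.acc + B₀.depth + 14]
42. n18.acc = 18  [B₀.depth + B₁.acc + 33]
43. n0.cnt = "mzz"  ["m" ++ S₁.hot]
44. n0.hot = "zz"  [if C.val then S₁.hot else "p"]
45. n0.key = -2  [S₀.live + S₁.key - 52]

18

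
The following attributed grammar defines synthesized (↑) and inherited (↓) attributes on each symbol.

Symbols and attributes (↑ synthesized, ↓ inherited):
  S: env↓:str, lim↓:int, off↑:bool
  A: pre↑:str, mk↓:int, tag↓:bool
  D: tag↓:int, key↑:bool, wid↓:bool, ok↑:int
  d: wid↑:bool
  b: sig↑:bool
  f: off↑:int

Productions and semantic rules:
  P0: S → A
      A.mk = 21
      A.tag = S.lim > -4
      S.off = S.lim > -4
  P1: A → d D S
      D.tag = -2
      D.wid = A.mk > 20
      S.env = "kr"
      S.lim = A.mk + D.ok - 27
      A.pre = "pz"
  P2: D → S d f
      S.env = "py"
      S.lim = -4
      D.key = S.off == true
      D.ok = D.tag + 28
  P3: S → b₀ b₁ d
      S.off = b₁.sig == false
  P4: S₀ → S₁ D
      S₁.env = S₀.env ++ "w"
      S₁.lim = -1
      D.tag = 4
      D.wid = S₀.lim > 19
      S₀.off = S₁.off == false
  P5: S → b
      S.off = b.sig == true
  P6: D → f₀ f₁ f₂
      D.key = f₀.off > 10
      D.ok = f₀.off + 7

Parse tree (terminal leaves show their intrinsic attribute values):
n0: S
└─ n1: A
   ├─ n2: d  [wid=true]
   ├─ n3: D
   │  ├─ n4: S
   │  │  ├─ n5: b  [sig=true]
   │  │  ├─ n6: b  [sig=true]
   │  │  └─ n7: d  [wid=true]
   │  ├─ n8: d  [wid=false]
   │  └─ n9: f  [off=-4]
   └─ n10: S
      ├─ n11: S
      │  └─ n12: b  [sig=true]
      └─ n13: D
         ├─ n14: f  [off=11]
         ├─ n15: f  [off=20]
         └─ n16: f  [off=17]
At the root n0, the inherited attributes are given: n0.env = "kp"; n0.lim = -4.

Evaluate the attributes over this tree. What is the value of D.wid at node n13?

1. n0.env = "kp"  [given at root]
2. n0.lim = -4  [given at root]
3. n1.mk = 21  [21]
4. n1.tag = false  [S.lim > -4]
5. n2.wid = true  [terminal]
6. n3.tag = -2  [-2]
7. n3.wid = true  [A.mk > 20]
8. n4.env = "py"  ["py"]
9. n4.lim = -4  [-4]
10. n5.sig = true  [terminal]
11. n6.sig = true  [terminal]
12. n7.wid = true  [terminal]
13. n4.off = false  [b₁.sig == false]
14. n8.wid = false  [terminal]
15. n9.off = -4  [terminal]
16. n3.key = false  [S.off == true]
17. n3.ok = 26  [D.tag + 28]
18. n10.env = "kr"  ["kr"]
19. n10.lim = 20  [A.mk + D.ok - 27]
20. n11.env = "krw"  [S₀.env ++ "w"]
21. n11.lim = -1  [-1]
22. n12.sig = true  [terminal]
23. n11.off = true  [b.sig == true]
24. n13.tag = 4  [4]
25. n13.wid = true  [S₀.lim > 19]
26. n14.off = 11  [terminal]
27. n15.off = 20  [terminal]
28. n16.off = 17  [terminal]
29. n13.key = true  [f₀.off > 10]
30. n13.ok = 18  [f₀.off + 7]
31. n10.off = false  [S₁.off == false]
32. n1.pre = "pz"  ["pz"]
33. n0.off = false  [S.lim > -4]

true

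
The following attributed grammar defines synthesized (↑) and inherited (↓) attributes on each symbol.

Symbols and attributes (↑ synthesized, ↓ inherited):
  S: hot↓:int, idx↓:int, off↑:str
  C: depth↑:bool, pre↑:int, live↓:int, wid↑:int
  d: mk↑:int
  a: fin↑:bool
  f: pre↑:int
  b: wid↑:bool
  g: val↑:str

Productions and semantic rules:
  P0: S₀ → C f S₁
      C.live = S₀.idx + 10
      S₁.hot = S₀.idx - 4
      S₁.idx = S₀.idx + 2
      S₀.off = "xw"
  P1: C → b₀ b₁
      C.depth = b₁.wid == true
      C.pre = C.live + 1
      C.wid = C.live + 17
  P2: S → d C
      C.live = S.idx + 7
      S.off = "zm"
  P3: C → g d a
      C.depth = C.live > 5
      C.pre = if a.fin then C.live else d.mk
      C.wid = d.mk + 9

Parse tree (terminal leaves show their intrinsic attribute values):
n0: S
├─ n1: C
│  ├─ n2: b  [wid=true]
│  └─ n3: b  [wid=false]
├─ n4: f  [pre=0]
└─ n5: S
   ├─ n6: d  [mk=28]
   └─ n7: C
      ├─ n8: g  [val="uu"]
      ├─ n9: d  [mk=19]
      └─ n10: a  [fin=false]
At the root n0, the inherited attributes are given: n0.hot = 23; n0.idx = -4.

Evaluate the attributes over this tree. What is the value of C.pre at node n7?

1. n0.hot = 23  [given at root]
2. n0.idx = -4  [given at root]
3. n1.live = 6  [S₀.idx + 10]
4. n2.wid = true  [terminal]
5. n3.wid = false  [terminal]
6. n1.depth = false  [b₁.wid == true]
7. n1.pre = 7  [C.live + 1]
8. n1.wid = 23  [C.live + 17]
9. n4.pre = 0  [terminal]
10. n5.hot = -8  [S₀.idx - 4]
11. n5.idx = -2  [S₀.idx + 2]
12. n6.mk = 28  [terminal]
13. n7.live = 5  [S.idx + 7]
14. n8.val = "uu"  [terminal]
15. n9.mk = 19  [terminal]
16. n10.fin = false  [terminal]
17. n7.depth = false  [C.live > 5]
18. n7.pre = 19  [if a.fin then C.live else d.mk]
19. n7.wid = 28  [d.mk + 9]
20. n5.off = "zm"  ["zm"]
21. n0.off = "xw"  ["xw"]

19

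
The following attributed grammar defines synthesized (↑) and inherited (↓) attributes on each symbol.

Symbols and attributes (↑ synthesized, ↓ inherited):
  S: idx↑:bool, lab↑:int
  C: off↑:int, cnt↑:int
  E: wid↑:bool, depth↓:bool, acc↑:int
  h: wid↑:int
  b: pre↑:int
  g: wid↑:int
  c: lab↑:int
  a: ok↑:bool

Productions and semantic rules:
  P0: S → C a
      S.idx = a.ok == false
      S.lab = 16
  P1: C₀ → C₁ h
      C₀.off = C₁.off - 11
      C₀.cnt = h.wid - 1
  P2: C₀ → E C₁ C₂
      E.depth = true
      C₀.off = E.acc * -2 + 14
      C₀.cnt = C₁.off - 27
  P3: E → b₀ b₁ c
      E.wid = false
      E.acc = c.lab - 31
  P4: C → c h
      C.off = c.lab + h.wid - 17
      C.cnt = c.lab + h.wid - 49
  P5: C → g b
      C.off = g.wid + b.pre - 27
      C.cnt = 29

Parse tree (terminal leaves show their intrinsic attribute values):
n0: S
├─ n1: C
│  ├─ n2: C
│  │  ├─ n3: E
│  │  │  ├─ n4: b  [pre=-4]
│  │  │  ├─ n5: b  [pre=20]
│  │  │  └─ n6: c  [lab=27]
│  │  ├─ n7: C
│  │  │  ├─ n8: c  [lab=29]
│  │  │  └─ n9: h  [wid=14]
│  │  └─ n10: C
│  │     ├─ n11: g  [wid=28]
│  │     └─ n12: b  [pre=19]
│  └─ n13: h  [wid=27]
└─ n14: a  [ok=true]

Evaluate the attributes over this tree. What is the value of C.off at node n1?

1. n3.depth = true  [true]
2. n4.pre = -4  [terminal]
3. n5.pre = 20  [terminal]
4. n6.lab = 27  [terminal]
5. n3.wid = false  [false]
6. n3.acc = -4  [c.lab - 31]
7. n8.lab = 29  [terminal]
8. n9.wid = 14  [terminal]
9. n7.off = 26  [c.lab + h.wid - 17]
10. n7.cnt = -6  [c.lab + h.wid - 49]
11. n11.wid = 28  [terminal]
12. n12.pre = 19  [terminal]
13. n10.off = 20  [g.wid + b.pre - 27]
14. n10.cnt = 29  [29]
15. n2.off = 22  [E.acc * -2 + 14]
16. n2.cnt = -1  [C₁.off - 27]
17. n13.wid = 27  [terminal]
18. n1.off = 11  [C₁.off - 11]
19. n1.cnt = 26  [h.wid - 1]
20. n14.ok = true  [terminal]
21. n0.idx = false  [a.ok == false]
22. n0.lab = 16  [16]

11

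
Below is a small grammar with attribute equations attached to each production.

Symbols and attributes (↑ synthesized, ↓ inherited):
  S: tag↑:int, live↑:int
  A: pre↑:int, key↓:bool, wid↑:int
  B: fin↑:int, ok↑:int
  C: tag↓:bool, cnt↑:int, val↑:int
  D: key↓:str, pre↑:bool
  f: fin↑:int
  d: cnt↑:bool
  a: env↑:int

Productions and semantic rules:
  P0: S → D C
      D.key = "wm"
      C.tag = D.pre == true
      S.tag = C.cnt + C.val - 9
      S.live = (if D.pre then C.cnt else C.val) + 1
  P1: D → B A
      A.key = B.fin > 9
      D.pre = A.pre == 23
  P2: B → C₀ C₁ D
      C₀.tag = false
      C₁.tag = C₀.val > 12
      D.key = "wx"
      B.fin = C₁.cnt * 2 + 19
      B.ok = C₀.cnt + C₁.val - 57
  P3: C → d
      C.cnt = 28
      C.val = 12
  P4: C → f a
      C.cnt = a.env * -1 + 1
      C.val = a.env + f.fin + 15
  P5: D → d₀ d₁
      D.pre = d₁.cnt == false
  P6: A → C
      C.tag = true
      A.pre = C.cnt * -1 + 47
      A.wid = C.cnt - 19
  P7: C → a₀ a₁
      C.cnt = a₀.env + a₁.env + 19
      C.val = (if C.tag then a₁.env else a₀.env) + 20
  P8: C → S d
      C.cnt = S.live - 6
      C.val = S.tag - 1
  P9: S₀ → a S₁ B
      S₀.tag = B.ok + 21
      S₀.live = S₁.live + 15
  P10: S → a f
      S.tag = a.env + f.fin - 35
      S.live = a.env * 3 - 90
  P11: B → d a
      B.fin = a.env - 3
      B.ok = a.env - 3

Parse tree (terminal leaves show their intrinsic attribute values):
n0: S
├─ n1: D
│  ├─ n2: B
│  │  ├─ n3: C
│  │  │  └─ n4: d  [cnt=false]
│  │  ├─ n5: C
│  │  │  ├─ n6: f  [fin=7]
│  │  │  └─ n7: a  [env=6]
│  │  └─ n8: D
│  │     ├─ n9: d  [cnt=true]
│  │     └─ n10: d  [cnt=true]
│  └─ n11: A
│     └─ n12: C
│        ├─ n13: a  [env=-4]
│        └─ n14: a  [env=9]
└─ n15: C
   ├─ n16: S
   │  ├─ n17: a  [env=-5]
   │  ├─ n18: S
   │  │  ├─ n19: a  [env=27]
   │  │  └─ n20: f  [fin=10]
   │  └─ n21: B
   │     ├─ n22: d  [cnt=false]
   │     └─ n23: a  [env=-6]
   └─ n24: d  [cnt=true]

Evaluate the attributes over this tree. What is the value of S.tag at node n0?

2

1. n1.key = "wm"  ["wm"]
2. n3.tag = false  [false]
3. n4.cnt = false  [terminal]
4. n3.cnt = 28  [28]
5. n3.val = 12  [12]
6. n5.tag = false  [C₀.val > 12]
7. n6.fin = 7  [terminal]
8. n7.env = 6  [terminal]
9. n5.cnt = -5  [a.env * -1 + 1]
10. n5.val = 28  [a.env + f.fin + 15]
11. n8.key = "wx"  ["wx"]
12. n9.cnt = true  [terminal]
13. n10.cnt = true  [terminal]
14. n8.pre = false  [d₁.cnt == false]
15. n2.fin = 9  [C₁.cnt * 2 + 19]
16. n2.ok = -1  [C₀.cnt + C₁.val - 57]
17. n11.key = false  [B.fin > 9]
18. n12.tag = true  [true]
19. n13.env = -4  [terminal]
20. n14.env = 9  [terminal]
21. n12.cnt = 24  [a₀.env + a₁.env + 19]
22. n12.val = 29  [(if C.tag then a₁.env else a₀.env) + 20]
23. n11.pre = 23  [C.cnt * -1 + 47]
24. n11.wid = 5  [C.cnt - 19]
25. n1.pre = true  [A.pre == 23]
26. n15.tag = true  [D.pre == true]
27. n17.env = -5  [terminal]
28. n19.env = 27  [terminal]
29. n20.fin = 10  [terminal]
30. n18.tag = 2  [a.env + f.fin - 35]
31. n18.live = -9  [a.env * 3 - 90]
32. n22.cnt = false  [terminal]
33. n23.env = -6  [terminal]
34. n21.fin = -9  [a.env - 3]
35. n21.ok = -9  [a.env - 3]
36. n16.tag = 12  [B.ok + 21]
37. n16.live = 6  [S₁.live + 15]
38. n24.cnt = true  [terminal]
39. n15.cnt = 0  [S.live - 6]
40. n15.val = 11  [S.tag - 1]
41. n0.tag = 2  [C.cnt + C.val - 9]
42. n0.live = 1  [(if D.pre then C.cnt else C.val) + 1]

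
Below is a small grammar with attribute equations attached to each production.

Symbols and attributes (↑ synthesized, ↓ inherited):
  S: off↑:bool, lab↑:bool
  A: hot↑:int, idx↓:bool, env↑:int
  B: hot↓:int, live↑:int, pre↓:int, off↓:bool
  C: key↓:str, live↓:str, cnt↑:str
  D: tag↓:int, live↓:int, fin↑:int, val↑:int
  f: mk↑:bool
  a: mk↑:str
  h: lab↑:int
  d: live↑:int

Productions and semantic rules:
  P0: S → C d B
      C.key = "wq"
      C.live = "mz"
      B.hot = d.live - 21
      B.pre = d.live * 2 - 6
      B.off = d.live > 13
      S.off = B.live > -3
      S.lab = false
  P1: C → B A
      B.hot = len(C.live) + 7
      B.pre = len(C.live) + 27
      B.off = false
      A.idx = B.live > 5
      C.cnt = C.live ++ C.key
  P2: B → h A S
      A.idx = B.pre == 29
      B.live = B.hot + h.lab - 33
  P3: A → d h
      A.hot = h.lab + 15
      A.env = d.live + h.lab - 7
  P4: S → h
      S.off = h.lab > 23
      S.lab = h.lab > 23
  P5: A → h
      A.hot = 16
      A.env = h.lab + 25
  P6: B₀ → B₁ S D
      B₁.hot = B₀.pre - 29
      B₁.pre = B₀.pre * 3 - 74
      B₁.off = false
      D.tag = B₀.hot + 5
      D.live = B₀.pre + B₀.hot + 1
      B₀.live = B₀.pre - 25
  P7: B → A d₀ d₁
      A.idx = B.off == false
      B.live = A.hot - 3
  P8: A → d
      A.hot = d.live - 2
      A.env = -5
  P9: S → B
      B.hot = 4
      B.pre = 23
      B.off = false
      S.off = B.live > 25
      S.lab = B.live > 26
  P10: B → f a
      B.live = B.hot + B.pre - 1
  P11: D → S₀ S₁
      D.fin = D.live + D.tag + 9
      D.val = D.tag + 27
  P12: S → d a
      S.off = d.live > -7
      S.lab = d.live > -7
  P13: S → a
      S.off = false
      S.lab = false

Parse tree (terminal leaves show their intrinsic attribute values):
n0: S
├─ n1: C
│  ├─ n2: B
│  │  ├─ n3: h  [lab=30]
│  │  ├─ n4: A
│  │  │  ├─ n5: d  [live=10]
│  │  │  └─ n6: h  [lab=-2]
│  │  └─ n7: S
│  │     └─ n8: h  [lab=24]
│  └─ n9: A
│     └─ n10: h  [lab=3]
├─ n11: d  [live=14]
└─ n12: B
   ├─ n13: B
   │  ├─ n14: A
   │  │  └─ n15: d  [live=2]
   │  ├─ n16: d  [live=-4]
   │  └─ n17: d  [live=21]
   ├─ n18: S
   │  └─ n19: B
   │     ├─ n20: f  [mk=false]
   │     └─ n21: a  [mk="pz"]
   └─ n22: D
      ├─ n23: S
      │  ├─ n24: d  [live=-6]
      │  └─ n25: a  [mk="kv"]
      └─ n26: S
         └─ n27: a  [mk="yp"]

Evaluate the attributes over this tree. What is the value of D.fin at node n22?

23

1. n1.key = "wq"  ["wq"]
2. n1.live = "mz"  ["mz"]
3. n2.hot = 9  [len(C.live) + 7]
4. n2.pre = 29  [len(C.live) + 27]
5. n2.off = false  [false]
6. n3.lab = 30  [terminal]
7. n4.idx = true  [B.pre == 29]
8. n5.live = 10  [terminal]
9. n6.lab = -2  [terminal]
10. n4.hot = 13  [h.lab + 15]
11. n4.env = 1  [d.live + h.lab - 7]
12. n8.lab = 24  [terminal]
13. n7.off = true  [h.lab > 23]
14. n7.lab = true  [h.lab > 23]
15. n2.live = 6  [B.hot + h.lab - 33]
16. n9.idx = true  [B.live > 5]
17. n10.lab = 3  [terminal]
18. n9.hot = 16  [16]
19. n9.env = 28  [h.lab + 25]
20. n1.cnt = "mzwq"  [C.live ++ C.key]
21. n11.live = 14  [terminal]
22. n12.hot = -7  [d.live - 21]
23. n12.pre = 22  [d.live * 2 - 6]
24. n12.off = true  [d.live > 13]
25. n13.hot = -7  [B₀.pre - 29]
26. n13.pre = -8  [B₀.pre * 3 - 74]
27. n13.off = false  [false]
28. n14.idx = true  [B.off == false]
29. n15.live = 2  [terminal]
30. n14.hot = 0  [d.live - 2]
31. n14.env = -5  [-5]
32. n16.live = -4  [terminal]
33. n17.live = 21  [terminal]
34. n13.live = -3  [A.hot - 3]
35. n19.hot = 4  [4]
36. n19.pre = 23  [23]
37. n19.off = false  [false]
38. n20.mk = false  [terminal]
39. n21.mk = "pz"  [terminal]
40. n19.live = 26  [B.hot + B.pre - 1]
41. n18.off = true  [B.live > 25]
42. n18.lab = false  [B.live > 26]
43. n22.tag = -2  [B₀.hot + 5]
44. n22.live = 16  [B₀.pre + B₀.hot + 1]
45. n24.live = -6  [terminal]
46. n25.mk = "kv"  [terminal]
47. n23.off = true  [d.live > -7]
48. n23.lab = true  [d.live > -7]
49. n27.mk = "yp"  [terminal]
50. n26.off = false  [false]
51. n26.lab = false  [false]
52. n22.fin = 23  [D.live + D.tag + 9]
53. n22.val = 25  [D.tag + 27]
54. n12.live = -3  [B₀.pre - 25]
55. n0.off = false  [B.live > -3]
56. n0.lab = false  [false]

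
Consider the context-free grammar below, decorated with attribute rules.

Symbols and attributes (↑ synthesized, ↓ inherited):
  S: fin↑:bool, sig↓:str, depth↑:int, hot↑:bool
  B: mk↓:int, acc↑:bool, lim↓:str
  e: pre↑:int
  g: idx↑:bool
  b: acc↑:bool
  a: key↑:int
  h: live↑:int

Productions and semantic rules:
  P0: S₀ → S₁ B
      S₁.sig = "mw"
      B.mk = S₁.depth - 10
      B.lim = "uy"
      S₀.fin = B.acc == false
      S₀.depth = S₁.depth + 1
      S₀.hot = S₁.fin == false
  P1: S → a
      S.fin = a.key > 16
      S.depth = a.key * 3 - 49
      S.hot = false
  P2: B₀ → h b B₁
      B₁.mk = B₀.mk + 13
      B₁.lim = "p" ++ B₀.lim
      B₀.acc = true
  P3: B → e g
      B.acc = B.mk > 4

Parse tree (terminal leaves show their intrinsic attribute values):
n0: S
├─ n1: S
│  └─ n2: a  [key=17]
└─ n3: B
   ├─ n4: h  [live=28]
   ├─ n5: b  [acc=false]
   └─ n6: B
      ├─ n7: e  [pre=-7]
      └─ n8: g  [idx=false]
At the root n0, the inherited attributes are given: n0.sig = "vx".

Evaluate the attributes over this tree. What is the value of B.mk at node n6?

1. n0.sig = "vx"  [given at root]
2. n1.sig = "mw"  ["mw"]
3. n2.key = 17  [terminal]
4. n1.fin = true  [a.key > 16]
5. n1.depth = 2  [a.key * 3 - 49]
6. n1.hot = false  [false]
7. n3.mk = -8  [S₁.depth - 10]
8. n3.lim = "uy"  ["uy"]
9. n4.live = 28  [terminal]
10. n5.acc = false  [terminal]
11. n6.mk = 5  [B₀.mk + 13]
12. n6.lim = "puy"  ["p" ++ B₀.lim]
13. n7.pre = -7  [terminal]
14. n8.idx = false  [terminal]
15. n6.acc = true  [B.mk > 4]
16. n3.acc = true  [true]
17. n0.fin = false  [B.acc == false]
18. n0.depth = 3  [S₁.depth + 1]
19. n0.hot = false  [S₁.fin == false]

5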